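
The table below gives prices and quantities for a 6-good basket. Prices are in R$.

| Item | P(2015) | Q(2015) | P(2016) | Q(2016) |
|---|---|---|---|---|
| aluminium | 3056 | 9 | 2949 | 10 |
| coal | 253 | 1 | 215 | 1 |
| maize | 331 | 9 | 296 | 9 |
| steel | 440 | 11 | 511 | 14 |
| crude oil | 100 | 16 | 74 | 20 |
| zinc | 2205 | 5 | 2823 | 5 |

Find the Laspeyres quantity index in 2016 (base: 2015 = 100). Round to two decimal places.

109.91

Laspeyres quantity index uses base-period prices as weights.
ΣP(2015)·Q(2016) = 3056×10 + 253×1 + 331×9 + 440×14 + 100×20 + 2205×5 = 30560 + 253 + 2979 + 6160 + 2000 + 11025 = 52977
ΣP(2015)·Q(2015) = 3056×9 + 253×1 + 331×9 + 440×11 + 100×16 + 2205×5 = 27504 + 253 + 2979 + 4840 + 1600 + 11025 = 48201
Index = 52977 / 48201 × 100 = 109.9085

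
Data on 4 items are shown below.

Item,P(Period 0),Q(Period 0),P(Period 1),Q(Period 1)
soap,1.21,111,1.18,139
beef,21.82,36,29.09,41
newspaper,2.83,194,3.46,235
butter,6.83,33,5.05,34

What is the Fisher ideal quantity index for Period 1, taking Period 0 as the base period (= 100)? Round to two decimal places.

Laspeyres component (base-period weights):
ΣP(Period 0)Q(Period 1) = 1.21×139 + 21.82×41 + 2.83×235 + 6.83×34 = 168.19 + 894.62 + 665.05 + 232.22 = 1960.08
ΣP(Period 0)Q(Period 0) = 1.21×111 + 21.82×36 + 2.83×194 + 6.83×33 = 134.31 + 785.52 + 549.02 + 225.39 = 1694.24
L = 1960.08 / 1694.24 × 100 = 115.6908
Paasche component (current-period weights):
ΣP(Period 1)Q(Period 1) = 1.18×139 + 29.09×41 + 3.46×235 + 5.05×34 = 164.02 + 1192.69 + 813.1 + 171.7 = 2341.51
ΣP(Period 1)Q(Period 0) = 1.18×111 + 29.09×36 + 3.46×194 + 5.05×33 = 130.98 + 1047.24 + 671.24 + 166.65 = 2016.11
P = 2341.51 / 2016.11 × 100 = 116.1400
Fisher = √(L × P) = √(115.6908 × 116.1400) = 115.9152

115.92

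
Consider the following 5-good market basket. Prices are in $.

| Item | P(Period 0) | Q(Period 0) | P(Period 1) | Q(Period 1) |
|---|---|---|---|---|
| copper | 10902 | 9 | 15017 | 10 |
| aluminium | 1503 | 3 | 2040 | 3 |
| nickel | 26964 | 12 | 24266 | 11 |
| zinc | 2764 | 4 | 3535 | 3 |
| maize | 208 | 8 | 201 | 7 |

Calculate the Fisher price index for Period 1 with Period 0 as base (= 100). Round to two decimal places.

Laspeyres component (base-period weights):
ΣP(Period 1)Q(Period 0) = 15017×9 + 2040×3 + 24266×12 + 3535×4 + 201×8 = 135153 + 6120 + 291192 + 14140 + 1608 = 448213
ΣP(Period 0)Q(Period 0) = 10902×9 + 1503×3 + 26964×12 + 2764×4 + 208×8 = 98118 + 4509 + 323568 + 11056 + 1664 = 438915
L = 448213 / 438915 × 100 = 102.1184
Paasche component (current-period weights):
ΣP(Period 1)Q(Period 1) = 15017×10 + 2040×3 + 24266×11 + 3535×3 + 201×7 = 150170 + 6120 + 266926 + 10605 + 1407 = 435228
ΣP(Period 0)Q(Period 1) = 10902×10 + 1503×3 + 26964×11 + 2764×3 + 208×7 = 109020 + 4509 + 296604 + 8292 + 1456 = 419881
P = 435228 / 419881 × 100 = 103.6551
Fisher = √(L × P) = √(102.1184 × 103.6551) = 102.8839

102.88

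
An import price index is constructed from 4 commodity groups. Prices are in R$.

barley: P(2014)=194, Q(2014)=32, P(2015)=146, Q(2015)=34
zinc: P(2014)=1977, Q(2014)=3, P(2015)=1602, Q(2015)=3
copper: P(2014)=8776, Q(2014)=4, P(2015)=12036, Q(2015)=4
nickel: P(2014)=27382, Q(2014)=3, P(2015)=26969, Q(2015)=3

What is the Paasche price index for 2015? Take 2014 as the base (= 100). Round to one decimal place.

107.0

Paasche price index uses current-period quantities as weights.
ΣP(2015)·Q(2015) = 146×34 + 1602×3 + 12036×4 + 26969×3 = 4964 + 4806 + 48144 + 80907 = 138821
ΣP(2014)·Q(2015) = 194×34 + 1977×3 + 8776×4 + 27382×3 = 6596 + 5931 + 35104 + 82146 = 129777
Index = 138821 / 129777 × 100 = 106.9689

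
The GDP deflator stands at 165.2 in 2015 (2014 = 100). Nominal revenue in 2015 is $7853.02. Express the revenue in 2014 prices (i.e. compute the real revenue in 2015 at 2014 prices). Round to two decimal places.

Real = Nominal ÷ (Index/100) = 7853.02 ÷ (165.2/100)
     = 7853.02 ÷ 1.652 = 4753.6441

4753.64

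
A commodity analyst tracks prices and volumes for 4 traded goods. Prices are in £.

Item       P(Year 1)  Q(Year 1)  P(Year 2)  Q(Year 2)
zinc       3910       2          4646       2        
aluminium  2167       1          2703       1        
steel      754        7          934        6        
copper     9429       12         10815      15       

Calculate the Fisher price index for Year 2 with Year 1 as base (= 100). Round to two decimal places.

Laspeyres component (base-period weights):
ΣP(Year 2)Q(Year 1) = 4646×2 + 2703×1 + 934×7 + 10815×12 = 9292 + 2703 + 6538 + 129780 = 148313
ΣP(Year 1)Q(Year 1) = 3910×2 + 2167×1 + 754×7 + 9429×12 = 7820 + 2167 + 5278 + 113148 = 128413
L = 148313 / 128413 × 100 = 115.4969
Paasche component (current-period weights):
ΣP(Year 2)Q(Year 2) = 4646×2 + 2703×1 + 934×6 + 10815×15 = 9292 + 2703 + 5604 + 162225 = 179824
ΣP(Year 1)Q(Year 2) = 3910×2 + 2167×1 + 754×6 + 9429×15 = 7820 + 2167 + 4524 + 141435 = 155946
P = 179824 / 155946 × 100 = 115.3117
Fisher = √(L × P) = √(115.4969 × 115.3117) = 115.4043

115.40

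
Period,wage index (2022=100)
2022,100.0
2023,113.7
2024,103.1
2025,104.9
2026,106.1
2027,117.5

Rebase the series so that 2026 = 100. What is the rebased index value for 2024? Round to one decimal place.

Rebased(2024) = 103.1 / 106.1 × 100 = 97.1725

97.2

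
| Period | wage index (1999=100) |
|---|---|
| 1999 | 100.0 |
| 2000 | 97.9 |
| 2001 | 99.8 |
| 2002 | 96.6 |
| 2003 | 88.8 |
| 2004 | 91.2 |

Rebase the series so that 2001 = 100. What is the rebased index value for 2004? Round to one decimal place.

Rebased(2004) = 91.2 / 99.8 × 100 = 91.3828

91.4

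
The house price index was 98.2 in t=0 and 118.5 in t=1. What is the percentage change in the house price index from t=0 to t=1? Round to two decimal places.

Change = (118.5 − 98.2) / 98.2 × 100
       = 20.3 / 98.2 × 100 = 20.6721%

20.67%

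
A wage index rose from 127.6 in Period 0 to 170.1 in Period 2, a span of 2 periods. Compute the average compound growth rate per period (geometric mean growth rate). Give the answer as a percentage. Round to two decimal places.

15.46%

Growth factor = (170.1/127.6)^(1/2) = (1.333072)^(1/2) = 1.154587
Growth rate = 1.154587 − 1 = 0.154587 = 15.4587%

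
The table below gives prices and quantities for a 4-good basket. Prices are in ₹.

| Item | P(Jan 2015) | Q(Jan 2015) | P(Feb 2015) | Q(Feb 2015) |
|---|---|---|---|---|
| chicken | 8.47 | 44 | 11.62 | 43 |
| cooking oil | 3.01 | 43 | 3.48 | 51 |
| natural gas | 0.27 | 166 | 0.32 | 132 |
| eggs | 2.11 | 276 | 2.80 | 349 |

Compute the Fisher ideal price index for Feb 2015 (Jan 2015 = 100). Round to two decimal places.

Laspeyres component (base-period weights):
ΣP(Feb 2015)Q(Jan 2015) = 11.62×44 + 3.48×43 + 0.32×166 + 2.80×276 = 511.28 + 149.64 + 53.12 + 772.8 = 1486.84
ΣP(Jan 2015)Q(Jan 2015) = 8.47×44 + 3.01×43 + 0.27×166 + 2.11×276 = 372.68 + 129.43 + 44.82 + 582.36 = 1129.29
L = 1486.84 / 1129.29 × 100 = 131.6615
Paasche component (current-period weights):
ΣP(Feb 2015)Q(Feb 2015) = 11.62×43 + 3.48×51 + 0.32×132 + 2.80×349 = 499.66 + 177.48 + 42.24 + 977.2 = 1696.58
ΣP(Jan 2015)Q(Feb 2015) = 8.47×43 + 3.01×51 + 0.27×132 + 2.11×349 = 364.21 + 153.51 + 35.64 + 736.39 = 1289.75
P = 1696.58 / 1289.75 × 100 = 131.5433
Fisher = √(L × P) = √(131.6615 × 131.5433) = 131.6024

131.60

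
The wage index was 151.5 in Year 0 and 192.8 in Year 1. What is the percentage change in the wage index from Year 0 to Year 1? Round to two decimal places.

Change = (192.8 − 151.5) / 151.5 × 100
       = 41.3 / 151.5 × 100 = 27.2607%

27.26%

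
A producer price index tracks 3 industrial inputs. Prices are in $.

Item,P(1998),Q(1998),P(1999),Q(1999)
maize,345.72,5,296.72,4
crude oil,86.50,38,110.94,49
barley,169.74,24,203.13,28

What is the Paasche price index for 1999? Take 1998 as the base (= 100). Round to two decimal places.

Paasche price index uses current-period quantities as weights.
ΣP(1999)·Q(1999) = 296.72×4 + 110.94×49 + 203.13×28 = 1186.88 + 5436.06 + 5687.64 = 12310.58
ΣP(1998)·Q(1999) = 345.72×4 + 86.50×49 + 169.74×28 = 1382.88 + 4238.5 + 4752.72 = 10374.1
Index = 12310.58 / 10374.1 × 100 = 118.6665

118.67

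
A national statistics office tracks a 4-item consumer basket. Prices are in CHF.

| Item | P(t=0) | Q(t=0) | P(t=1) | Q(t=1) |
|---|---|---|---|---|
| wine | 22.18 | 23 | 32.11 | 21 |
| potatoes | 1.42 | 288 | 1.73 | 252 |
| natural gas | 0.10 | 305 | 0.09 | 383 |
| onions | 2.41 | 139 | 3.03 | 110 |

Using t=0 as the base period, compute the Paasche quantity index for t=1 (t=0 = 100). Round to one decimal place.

87.7

Paasche quantity index uses current-period prices as weights.
ΣP(t=1)·Q(t=1) = 32.11×21 + 1.73×252 + 0.09×383 + 3.03×110 = 674.31 + 435.96 + 34.47 + 333.3 = 1478.04
ΣP(t=1)·Q(t=0) = 32.11×23 + 1.73×288 + 0.09×305 + 3.03×139 = 738.53 + 498.24 + 27.45 + 421.17 = 1685.39
Index = 1478.04 / 1685.39 × 100 = 87.6972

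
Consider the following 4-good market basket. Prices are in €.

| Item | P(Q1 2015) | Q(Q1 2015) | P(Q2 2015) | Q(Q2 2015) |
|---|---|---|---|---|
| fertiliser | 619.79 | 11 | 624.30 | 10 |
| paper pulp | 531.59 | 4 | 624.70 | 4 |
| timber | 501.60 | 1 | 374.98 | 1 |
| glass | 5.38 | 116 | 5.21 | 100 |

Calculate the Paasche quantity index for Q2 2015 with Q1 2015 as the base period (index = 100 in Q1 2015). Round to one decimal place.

Paasche quantity index uses current-period prices as weights.
ΣP(Q2 2015)·Q(Q2 2015) = 624.30×10 + 624.70×4 + 374.98×1 + 5.21×100 = 6243 + 2498.8 + 374.98 + 521 = 9637.78
ΣP(Q2 2015)·Q(Q1 2015) = 624.30×11 + 624.70×4 + 374.98×1 + 5.21×116 = 6867.3 + 2498.8 + 374.98 + 604.36 = 10345.44
Index = 9637.78 / 10345.44 × 100 = 93.1597

93.2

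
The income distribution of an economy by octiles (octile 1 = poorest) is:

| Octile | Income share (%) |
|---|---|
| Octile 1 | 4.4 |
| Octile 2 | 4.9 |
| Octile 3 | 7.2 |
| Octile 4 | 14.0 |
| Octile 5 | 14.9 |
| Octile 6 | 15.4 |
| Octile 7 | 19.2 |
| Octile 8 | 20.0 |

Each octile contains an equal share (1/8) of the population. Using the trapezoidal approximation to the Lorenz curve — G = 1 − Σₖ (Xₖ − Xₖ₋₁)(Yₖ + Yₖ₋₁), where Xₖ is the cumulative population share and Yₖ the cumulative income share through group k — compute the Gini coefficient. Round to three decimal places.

0.258

Cumulative income shares Yₖ: 0.0440, 0.0930, 0.1650, 0.3050, 0.4540, 0.6080, 0.8000, 1.0000
Σ (Xₖ−Xₖ₋₁)(Yₖ+Yₖ₋₁) = (1/8)(0.0440+0.0000) + (1/8)(0.0930+0.0440) + (1/8)(0.1650+0.0930) + (1/8)(0.3050+0.1650) + (1/8)(0.4540+0.3050) + (1/8)(0.6080+0.4540) + (1/8)(0.8000+0.6080) + (1/8)(1.0000+0.8000)
  = 0.0055 + 0.0171 + 0.0323 + 0.0588 + 0.0949 + 0.1328 + 0.1760 + 0.2250 = 0.7423
G = 1 − 0.7423 = 0.2577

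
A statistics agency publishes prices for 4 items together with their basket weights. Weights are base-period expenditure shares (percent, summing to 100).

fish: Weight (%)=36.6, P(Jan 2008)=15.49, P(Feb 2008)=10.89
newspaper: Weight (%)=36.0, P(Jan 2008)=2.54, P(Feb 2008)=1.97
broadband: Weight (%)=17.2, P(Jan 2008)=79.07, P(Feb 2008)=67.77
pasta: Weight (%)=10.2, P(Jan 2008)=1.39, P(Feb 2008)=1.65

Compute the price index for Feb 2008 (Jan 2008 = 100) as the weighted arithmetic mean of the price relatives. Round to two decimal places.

fish: 36.6 × (10.89/15.49) = 36.6 × 0.703034 = 25.7311
newspaper: 36.0 × (1.97/2.54) = 36.0 × 0.775591 = 27.9213
broadband: 17.2 × (67.77/79.07) = 17.2 × 0.857089 = 14.7419
pasta: 10.2 × (1.65/1.39) = 10.2 × 1.187050 = 12.1079
Index = Σ wᵢ·(p₁ᵢ/p₀ᵢ) = 25.7311 + 27.9213 + 14.7419 + 12.1079 = 80.5022

80.50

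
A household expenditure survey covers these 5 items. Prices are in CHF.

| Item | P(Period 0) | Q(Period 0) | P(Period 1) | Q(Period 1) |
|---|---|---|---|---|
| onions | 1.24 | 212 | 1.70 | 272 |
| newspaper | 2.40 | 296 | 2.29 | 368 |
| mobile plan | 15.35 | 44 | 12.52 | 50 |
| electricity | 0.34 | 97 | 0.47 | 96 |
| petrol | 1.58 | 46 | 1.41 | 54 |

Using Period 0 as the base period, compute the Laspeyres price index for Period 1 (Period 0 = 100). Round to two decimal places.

96.88

Laspeyres price index uses base-period quantities as weights.
ΣP(Period 1)·Q(Period 0) = 1.70×212 + 2.29×296 + 12.52×44 + 0.47×97 + 1.41×46 = 360.4 + 677.84 + 550.88 + 45.59 + 64.86 = 1699.57
ΣP(Period 0)·Q(Period 0) = 1.24×212 + 2.40×296 + 15.35×44 + 0.34×97 + 1.58×46 = 262.88 + 710.4 + 675.4 + 32.98 + 72.68 = 1754.34
Index = 1699.57 / 1754.34 × 100 = 96.8780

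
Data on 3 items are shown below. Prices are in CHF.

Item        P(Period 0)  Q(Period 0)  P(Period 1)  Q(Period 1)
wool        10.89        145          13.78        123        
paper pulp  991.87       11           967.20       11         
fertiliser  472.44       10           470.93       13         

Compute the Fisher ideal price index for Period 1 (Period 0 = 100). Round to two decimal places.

Laspeyres component (base-period weights):
ΣP(Period 1)Q(Period 0) = 13.78×145 + 967.20×11 + 470.93×10 = 1998.1 + 10639.2 + 4709.3 = 17346.6
ΣP(Period 0)Q(Period 0) = 10.89×145 + 991.87×11 + 472.44×10 = 1579.05 + 10910.57 + 4724.4 = 17214.02
L = 17346.6 / 17214.02 × 100 = 100.7702
Paasche component (current-period weights):
ΣP(Period 1)Q(Period 1) = 13.78×123 + 967.20×11 + 470.93×13 = 1694.94 + 10639.2 + 6122.09 = 18456.23
ΣP(Period 0)Q(Period 1) = 10.89×123 + 991.87×11 + 472.44×13 = 1339.47 + 10910.57 + 6141.72 = 18391.76
P = 18456.23 / 18391.76 × 100 = 100.3505
Fisher = √(L × P) = √(100.7702 × 100.3505) = 100.5601

100.56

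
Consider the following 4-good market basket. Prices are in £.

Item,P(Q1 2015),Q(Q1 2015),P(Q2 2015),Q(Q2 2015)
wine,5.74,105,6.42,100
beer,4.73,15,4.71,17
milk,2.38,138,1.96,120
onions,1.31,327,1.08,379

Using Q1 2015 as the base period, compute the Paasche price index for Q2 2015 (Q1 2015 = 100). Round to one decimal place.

Paasche price index uses current-period quantities as weights.
ΣP(Q2 2015)·Q(Q2 2015) = 6.42×100 + 4.71×17 + 1.96×120 + 1.08×379 = 642 + 80.07 + 235.2 + 409.32 = 1366.59
ΣP(Q1 2015)·Q(Q2 2015) = 5.74×100 + 4.73×17 + 2.38×120 + 1.31×379 = 574 + 80.41 + 285.6 + 496.49 = 1436.5
Index = 1366.59 / 1436.5 × 100 = 95.1333

95.1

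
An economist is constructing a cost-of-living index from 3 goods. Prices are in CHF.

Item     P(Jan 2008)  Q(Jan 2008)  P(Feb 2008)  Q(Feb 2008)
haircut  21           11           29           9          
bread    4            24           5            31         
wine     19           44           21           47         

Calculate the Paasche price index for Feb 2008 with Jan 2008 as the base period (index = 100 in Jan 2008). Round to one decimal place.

Paasche price index uses current-period quantities as weights.
ΣP(Feb 2008)·Q(Feb 2008) = 29×9 + 5×31 + 21×47 = 261 + 155 + 987 = 1403
ΣP(Jan 2008)·Q(Feb 2008) = 21×9 + 4×31 + 19×47 = 189 + 124 + 893 = 1206
Index = 1403 / 1206 × 100 = 116.3350

116.3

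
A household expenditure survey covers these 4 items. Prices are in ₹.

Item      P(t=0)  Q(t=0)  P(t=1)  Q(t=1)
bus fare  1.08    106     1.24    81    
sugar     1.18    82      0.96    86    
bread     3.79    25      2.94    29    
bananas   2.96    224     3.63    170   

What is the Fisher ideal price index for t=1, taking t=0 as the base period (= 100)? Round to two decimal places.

Laspeyres component (base-period weights):
ΣP(t=1)Q(t=0) = 1.24×106 + 0.96×82 + 2.94×25 + 3.63×224 = 131.44 + 78.72 + 73.5 + 813.12 = 1096.78
ΣP(t=0)Q(t=0) = 1.08×106 + 1.18×82 + 3.79×25 + 2.96×224 = 114.48 + 96.76 + 94.75 + 663.04 = 969.03
L = 1096.78 / 969.03 × 100 = 113.1833
Paasche component (current-period weights):
ΣP(t=1)Q(t=1) = 1.24×81 + 0.96×86 + 2.94×29 + 3.63×170 = 100.44 + 82.56 + 85.26 + 617.1 = 885.36
ΣP(t=0)Q(t=1) = 1.08×81 + 1.18×86 + 3.79×29 + 2.96×170 = 87.48 + 101.48 + 109.91 + 503.2 = 802.07
P = 885.36 / 802.07 × 100 = 110.3844
Fisher = √(L × P) = √(113.1833 × 110.3844) = 111.7751

111.78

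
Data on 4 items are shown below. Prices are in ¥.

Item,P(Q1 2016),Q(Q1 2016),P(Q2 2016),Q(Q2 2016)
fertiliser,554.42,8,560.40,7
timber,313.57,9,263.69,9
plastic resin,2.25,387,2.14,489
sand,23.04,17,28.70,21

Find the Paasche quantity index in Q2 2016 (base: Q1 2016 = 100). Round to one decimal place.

Paasche quantity index uses current-period prices as weights.
ΣP(Q2 2016)·Q(Q2 2016) = 560.40×7 + 263.69×9 + 2.14×489 + 28.70×21 = 3922.8 + 2373.21 + 1046.46 + 602.7 = 7945.17
ΣP(Q2 2016)·Q(Q1 2016) = 560.40×8 + 263.69×9 + 2.14×387 + 28.70×17 = 4483.2 + 2373.21 + 828.18 + 487.9 = 8172.49
Index = 7945.17 / 8172.49 × 100 = 97.2185

97.2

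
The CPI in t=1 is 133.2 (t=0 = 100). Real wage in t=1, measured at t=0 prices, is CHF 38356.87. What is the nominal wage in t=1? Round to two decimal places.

Nominal = Real × (Index/100) = 38356.87 × (133.2/100)
        = 38356.87 × 1.332 = 51091.3508

51091.35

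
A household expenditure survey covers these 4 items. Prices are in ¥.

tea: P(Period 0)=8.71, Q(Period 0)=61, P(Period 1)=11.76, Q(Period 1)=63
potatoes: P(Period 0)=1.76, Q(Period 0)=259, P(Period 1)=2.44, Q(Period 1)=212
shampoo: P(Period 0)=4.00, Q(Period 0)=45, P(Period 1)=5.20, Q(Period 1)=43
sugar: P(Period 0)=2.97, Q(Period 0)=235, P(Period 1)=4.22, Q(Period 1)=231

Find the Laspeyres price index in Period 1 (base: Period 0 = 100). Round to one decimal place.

Laspeyres price index uses base-period quantities as weights.
ΣP(Period 1)·Q(Period 0) = 11.76×61 + 2.44×259 + 5.20×45 + 4.22×235 = 717.36 + 631.96 + 234 + 991.7 = 2575.02
ΣP(Period 0)·Q(Period 0) = 8.71×61 + 1.76×259 + 4.00×45 + 2.97×235 = 531.31 + 455.84 + 180 + 697.95 = 1865.1
Index = 2575.02 / 1865.1 × 100 = 138.0634

138.1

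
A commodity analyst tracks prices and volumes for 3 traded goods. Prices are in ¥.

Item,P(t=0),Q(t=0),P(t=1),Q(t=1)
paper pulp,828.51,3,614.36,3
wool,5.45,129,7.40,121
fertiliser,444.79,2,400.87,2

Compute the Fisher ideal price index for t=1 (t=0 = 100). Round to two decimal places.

Laspeyres component (base-period weights):
ΣP(t=1)Q(t=0) = 614.36×3 + 7.40×129 + 400.87×2 = 1843.08 + 954.6 + 801.74 = 3599.42
ΣP(t=0)Q(t=0) = 828.51×3 + 5.45×129 + 444.79×2 = 2485.53 + 703.05 + 889.58 = 4078.16
L = 3599.42 / 4078.16 × 100 = 88.2609
Paasche component (current-period weights):
ΣP(t=1)Q(t=1) = 614.36×3 + 7.40×121 + 400.87×2 = 1843.08 + 895.4 + 801.74 = 3540.22
ΣP(t=0)Q(t=1) = 828.51×3 + 5.45×121 + 444.79×2 = 2485.53 + 659.45 + 889.58 = 4034.56
P = 3540.22 / 4034.56 × 100 = 87.7474
Fisher = √(L × P) = √(88.2609 × 87.7474) = 88.0037

88.00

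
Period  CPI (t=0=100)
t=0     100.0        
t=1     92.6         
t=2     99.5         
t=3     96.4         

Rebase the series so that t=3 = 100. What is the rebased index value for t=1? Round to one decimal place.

96.1

Rebased(t=1) = 92.6 / 96.4 × 100 = 96.0581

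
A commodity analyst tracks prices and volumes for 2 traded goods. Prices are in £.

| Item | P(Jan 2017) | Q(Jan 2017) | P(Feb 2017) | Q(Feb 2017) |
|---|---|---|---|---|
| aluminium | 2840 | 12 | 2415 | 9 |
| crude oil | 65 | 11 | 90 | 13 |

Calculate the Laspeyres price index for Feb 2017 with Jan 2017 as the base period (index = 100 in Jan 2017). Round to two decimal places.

Laspeyres price index uses base-period quantities as weights.
ΣP(Feb 2017)·Q(Jan 2017) = 2415×12 + 90×11 = 28980 + 990 = 29970
ΣP(Jan 2017)·Q(Jan 2017) = 2840×12 + 65×11 = 34080 + 715 = 34795
Index = 29970 / 34795 × 100 = 86.1331

86.13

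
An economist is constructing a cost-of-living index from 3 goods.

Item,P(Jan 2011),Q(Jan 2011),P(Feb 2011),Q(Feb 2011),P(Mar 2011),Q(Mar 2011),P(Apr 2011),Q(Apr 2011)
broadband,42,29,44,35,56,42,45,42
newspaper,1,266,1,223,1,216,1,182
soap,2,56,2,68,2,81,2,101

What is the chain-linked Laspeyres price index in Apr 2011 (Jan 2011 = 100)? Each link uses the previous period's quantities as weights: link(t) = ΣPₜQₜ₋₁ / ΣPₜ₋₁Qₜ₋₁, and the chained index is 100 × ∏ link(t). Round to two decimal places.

Link Jan 2011→Feb 2011:
ΣP(Feb 2011)Q(Jan 2011) = 44×29 + 1×266 + 2×56 = 1276 + 266 + 112 = 1654
ΣP(Jan 2011)Q(Jan 2011) = 42×29 + 1×266 + 2×56 = 1218 + 266 + 112 = 1596
link = 1654/1596 = 1.036341
Link Feb 2011→Mar 2011:
ΣP(Mar 2011)Q(Feb 2011) = 56×35 + 1×223 + 2×68 = 1960 + 223 + 136 = 2319
ΣP(Feb 2011)Q(Feb 2011) = 44×35 + 1×223 + 2×68 = 1540 + 223 + 136 = 1899
link = 2319/1899 = 1.221169
Link Mar 2011→Apr 2011:
ΣP(Apr 2011)Q(Mar 2011) = 45×42 + 1×216 + 2×81 = 1890 + 216 + 162 = 2268
ΣP(Mar 2011)Q(Mar 2011) = 56×42 + 1×216 + 2×81 = 2352 + 216 + 162 = 2730
link = 2268/2730 = 0.830769
Chained index = 100 × 1.036341 × 1.221169 × 0.830769 = 105.1378

105.14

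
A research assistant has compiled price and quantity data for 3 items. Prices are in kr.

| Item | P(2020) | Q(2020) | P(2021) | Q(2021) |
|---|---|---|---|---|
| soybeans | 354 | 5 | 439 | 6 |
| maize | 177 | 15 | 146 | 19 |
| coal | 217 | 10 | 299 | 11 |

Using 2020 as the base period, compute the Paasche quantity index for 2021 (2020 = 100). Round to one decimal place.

117.9

Paasche quantity index uses current-period prices as weights.
ΣP(2021)·Q(2021) = 439×6 + 146×19 + 299×11 = 2634 + 2774 + 3289 = 8697
ΣP(2021)·Q(2020) = 439×5 + 146×15 + 299×10 = 2195 + 2190 + 2990 = 7375
Index = 8697 / 7375 × 100 = 117.9254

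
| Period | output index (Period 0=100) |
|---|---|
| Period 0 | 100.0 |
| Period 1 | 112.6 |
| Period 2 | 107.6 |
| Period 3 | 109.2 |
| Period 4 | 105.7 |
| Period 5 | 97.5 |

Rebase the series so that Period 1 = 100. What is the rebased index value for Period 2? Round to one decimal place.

95.6

Rebased(Period 2) = 107.6 / 112.6 × 100 = 95.5595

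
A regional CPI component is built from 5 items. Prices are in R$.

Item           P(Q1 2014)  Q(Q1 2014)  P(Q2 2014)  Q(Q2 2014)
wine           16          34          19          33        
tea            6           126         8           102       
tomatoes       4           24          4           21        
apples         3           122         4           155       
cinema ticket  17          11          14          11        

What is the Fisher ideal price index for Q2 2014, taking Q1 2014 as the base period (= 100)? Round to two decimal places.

122.69

Laspeyres component (base-period weights):
ΣP(Q2 2014)Q(Q1 2014) = 19×34 + 8×126 + 4×24 + 4×122 + 14×11 = 646 + 1008 + 96 + 488 + 154 = 2392
ΣP(Q1 2014)Q(Q1 2014) = 16×34 + 6×126 + 4×24 + 3×122 + 17×11 = 544 + 756 + 96 + 366 + 187 = 1949
L = 2392 / 1949 × 100 = 122.7296
Paasche component (current-period weights):
ΣP(Q2 2014)Q(Q2 2014) = 19×33 + 8×102 + 4×21 + 4×155 + 14×11 = 627 + 816 + 84 + 620 + 154 = 2301
ΣP(Q1 2014)Q(Q2 2014) = 16×33 + 6×102 + 4×21 + 3×155 + 17×11 = 528 + 612 + 84 + 465 + 187 = 1876
P = 2301 / 1876 × 100 = 122.6546
Fisher = √(L × P) = √(122.7296 × 122.6546) = 122.6921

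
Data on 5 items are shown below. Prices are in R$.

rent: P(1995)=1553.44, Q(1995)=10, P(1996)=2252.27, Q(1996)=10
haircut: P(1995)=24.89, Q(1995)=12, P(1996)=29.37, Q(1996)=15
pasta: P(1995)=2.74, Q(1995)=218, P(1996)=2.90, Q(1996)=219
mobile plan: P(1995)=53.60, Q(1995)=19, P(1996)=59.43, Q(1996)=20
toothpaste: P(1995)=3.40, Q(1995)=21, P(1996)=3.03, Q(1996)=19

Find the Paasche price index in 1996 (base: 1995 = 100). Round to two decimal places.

Paasche price index uses current-period quantities as weights.
ΣP(1996)·Q(1996) = 2252.27×10 + 29.37×15 + 2.90×219 + 59.43×20 + 3.03×19 = 22522.7 + 440.55 + 635.1 + 1188.6 + 57.57 = 24844.52
ΣP(1995)·Q(1996) = 1553.44×10 + 24.89×15 + 2.74×219 + 53.60×20 + 3.40×19 = 15534.4 + 373.35 + 600.06 + 1072 + 64.6 = 17644.41
Index = 24844.52 / 17644.41 × 100 = 140.8067

140.81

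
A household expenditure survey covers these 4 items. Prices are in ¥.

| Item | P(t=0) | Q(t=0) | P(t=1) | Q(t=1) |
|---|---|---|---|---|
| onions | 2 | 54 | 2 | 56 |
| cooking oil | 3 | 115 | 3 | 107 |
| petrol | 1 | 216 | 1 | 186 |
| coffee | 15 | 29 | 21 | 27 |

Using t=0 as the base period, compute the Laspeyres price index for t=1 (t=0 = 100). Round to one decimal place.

115.8

Laspeyres price index uses base-period quantities as weights.
ΣP(t=1)·Q(t=0) = 2×54 + 3×115 + 1×216 + 21×29 = 108 + 345 + 216 + 609 = 1278
ΣP(t=0)·Q(t=0) = 2×54 + 3×115 + 1×216 + 15×29 = 108 + 345 + 216 + 435 = 1104
Index = 1278 / 1104 × 100 = 115.7609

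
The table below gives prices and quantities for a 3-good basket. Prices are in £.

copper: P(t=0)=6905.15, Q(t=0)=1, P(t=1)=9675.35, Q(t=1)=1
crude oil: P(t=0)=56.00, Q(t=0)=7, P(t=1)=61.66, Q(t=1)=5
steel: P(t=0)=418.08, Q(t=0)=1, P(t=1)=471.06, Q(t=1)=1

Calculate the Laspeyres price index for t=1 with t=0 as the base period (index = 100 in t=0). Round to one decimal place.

Laspeyres price index uses base-period quantities as weights.
ΣP(t=1)·Q(t=0) = 9675.35×1 + 61.66×7 + 471.06×1 = 9675.35 + 431.62 + 471.06 = 10578.03
ΣP(t=0)·Q(t=0) = 6905.15×1 + 56.00×7 + 418.08×1 = 6905.15 + 392 + 418.08 = 7715.23
Index = 10578.03 / 7715.23 × 100 = 137.1058

137.1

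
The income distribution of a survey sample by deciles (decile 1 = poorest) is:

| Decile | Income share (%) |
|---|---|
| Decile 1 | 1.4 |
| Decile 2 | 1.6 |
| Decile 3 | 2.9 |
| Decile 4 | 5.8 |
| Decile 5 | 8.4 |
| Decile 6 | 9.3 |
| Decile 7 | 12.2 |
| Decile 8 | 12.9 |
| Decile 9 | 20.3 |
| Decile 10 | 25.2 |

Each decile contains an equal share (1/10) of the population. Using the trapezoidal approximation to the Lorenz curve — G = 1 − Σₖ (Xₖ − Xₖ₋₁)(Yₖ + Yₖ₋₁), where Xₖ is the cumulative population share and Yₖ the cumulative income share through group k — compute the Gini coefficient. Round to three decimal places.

Cumulative income shares Yₖ: 0.0140, 0.0300, 0.0590, 0.1170, 0.2010, 0.2940, 0.4160, 0.5450, 0.7480, 1.0000
Σ (Xₖ−Xₖ₋₁)(Yₖ+Yₖ₋₁) = (1/10)(0.0140+0.0000) + (1/10)(0.0300+0.0140) + (1/10)(0.0590+0.0300) + (1/10)(0.1170+0.0590) + (1/10)(0.2010+0.1170) + (1/10)(0.2940+0.2010) + (1/10)(0.4160+0.2940) + (1/10)(0.5450+0.4160) + (1/10)(0.7480+0.5450) + (1/10)(1.0000+0.7480)
  = 0.0014 + 0.0044 + 0.0089 + 0.0176 + 0.0318 + 0.0495 + 0.0710 + 0.0961 + 0.1293 + 0.1748 = 0.5848
G = 1 − 0.5848 = 0.4152

0.415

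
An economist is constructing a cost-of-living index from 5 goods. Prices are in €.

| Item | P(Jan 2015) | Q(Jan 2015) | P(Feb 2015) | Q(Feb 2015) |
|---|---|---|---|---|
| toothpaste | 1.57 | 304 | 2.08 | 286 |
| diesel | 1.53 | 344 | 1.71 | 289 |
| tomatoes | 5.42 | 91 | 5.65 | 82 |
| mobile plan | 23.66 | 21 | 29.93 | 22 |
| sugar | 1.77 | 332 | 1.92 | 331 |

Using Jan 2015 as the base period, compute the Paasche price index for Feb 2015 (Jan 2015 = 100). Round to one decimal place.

116.6

Paasche price index uses current-period quantities as weights.
ΣP(Feb 2015)·Q(Feb 2015) = 2.08×286 + 1.71×289 + 5.65×82 + 29.93×22 + 1.92×331 = 594.88 + 494.19 + 463.3 + 658.46 + 635.52 = 2846.35
ΣP(Jan 2015)·Q(Feb 2015) = 1.57×286 + 1.53×289 + 5.42×82 + 23.66×22 + 1.77×331 = 449.02 + 442.17 + 444.44 + 520.52 + 585.87 = 2442.02
Index = 2846.35 / 2442.02 × 100 = 116.5572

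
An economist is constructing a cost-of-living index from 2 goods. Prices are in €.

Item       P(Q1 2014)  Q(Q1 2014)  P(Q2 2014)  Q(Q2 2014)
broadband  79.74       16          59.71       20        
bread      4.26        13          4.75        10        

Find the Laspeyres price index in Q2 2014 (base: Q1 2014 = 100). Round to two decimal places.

Laspeyres price index uses base-period quantities as weights.
ΣP(Q2 2014)·Q(Q1 2014) = 59.71×16 + 4.75×13 = 955.36 + 61.75 = 1017.11
ΣP(Q1 2014)·Q(Q1 2014) = 79.74×16 + 4.26×13 = 1275.84 + 55.38 = 1331.22
Index = 1017.11 / 1331.22 × 100 = 76.4044

76.40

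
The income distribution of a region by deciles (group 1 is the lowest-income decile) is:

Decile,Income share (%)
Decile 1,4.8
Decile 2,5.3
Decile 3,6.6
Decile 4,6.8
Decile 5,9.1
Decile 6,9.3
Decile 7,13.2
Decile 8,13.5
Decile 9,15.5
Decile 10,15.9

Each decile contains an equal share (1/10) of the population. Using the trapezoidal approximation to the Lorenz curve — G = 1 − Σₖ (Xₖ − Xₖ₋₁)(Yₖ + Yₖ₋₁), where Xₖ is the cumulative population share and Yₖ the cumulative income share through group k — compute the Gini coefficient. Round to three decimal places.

Cumulative income shares Yₖ: 0.0480, 0.1010, 0.1670, 0.2350, 0.3260, 0.4190, 0.5510, 0.6860, 0.8410, 1.0000
Σ (Xₖ−Xₖ₋₁)(Yₖ+Yₖ₋₁) = (1/10)(0.0480+0.0000) + (1/10)(0.1010+0.0480) + (1/10)(0.1670+0.1010) + (1/10)(0.2350+0.1670) + (1/10)(0.3260+0.2350) + (1/10)(0.4190+0.3260) + (1/10)(0.5510+0.4190) + (1/10)(0.6860+0.5510) + (1/10)(0.8410+0.6860) + (1/10)(1.0000+0.8410)
  = 0.0048 + 0.0149 + 0.0268 + 0.0402 + 0.0561 + 0.0745 + 0.0970 + 0.1237 + 0.1527 + 0.1841 = 0.7748
G = 1 − 0.7748 = 0.2252

0.225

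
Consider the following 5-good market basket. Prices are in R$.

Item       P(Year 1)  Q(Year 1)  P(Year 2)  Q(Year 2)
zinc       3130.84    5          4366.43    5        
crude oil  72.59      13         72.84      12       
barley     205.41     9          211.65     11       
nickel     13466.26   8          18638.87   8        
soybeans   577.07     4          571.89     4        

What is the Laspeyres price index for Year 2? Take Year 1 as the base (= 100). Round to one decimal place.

137.0

Laspeyres price index uses base-period quantities as weights.
ΣP(Year 2)·Q(Year 1) = 4366.43×5 + 72.84×13 + 211.65×9 + 18638.87×8 + 571.89×4 = 21832.15 + 946.92 + 1904.85 + 149110.96 + 2287.56 = 176082.44
ΣP(Year 1)·Q(Year 1) = 3130.84×5 + 72.59×13 + 205.41×9 + 13466.26×8 + 577.07×4 = 15654.2 + 943.67 + 1848.69 + 107730.08 + 2308.28 = 128484.92
Index = 176082.44 / 128484.92 × 100 = 137.0452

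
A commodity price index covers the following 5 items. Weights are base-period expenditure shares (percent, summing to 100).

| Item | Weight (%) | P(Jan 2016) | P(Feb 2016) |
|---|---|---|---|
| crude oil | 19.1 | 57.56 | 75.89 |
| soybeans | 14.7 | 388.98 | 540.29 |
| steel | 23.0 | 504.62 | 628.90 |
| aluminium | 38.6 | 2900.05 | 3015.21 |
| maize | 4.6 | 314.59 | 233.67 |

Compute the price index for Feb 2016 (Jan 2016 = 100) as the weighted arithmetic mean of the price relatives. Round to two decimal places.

117.81

crude oil: 19.1 × (75.89/57.56) = 19.1 × 1.318450 = 25.1824
soybeans: 14.7 × (540.29/388.98) = 14.7 × 1.388992 = 20.4182
steel: 23.0 × (628.90/504.62) = 23.0 × 1.246284 = 28.6645
aluminium: 38.6 × (3015.21/2900.05) = 38.6 × 1.039710 = 40.1328
maize: 4.6 × (233.67/314.59) = 4.6 × 0.742776 = 3.4168
Index = Σ wᵢ·(p₁ᵢ/p₀ᵢ) = 25.1824 + 20.4182 + 28.6645 + 40.1328 + 3.4168 = 117.8147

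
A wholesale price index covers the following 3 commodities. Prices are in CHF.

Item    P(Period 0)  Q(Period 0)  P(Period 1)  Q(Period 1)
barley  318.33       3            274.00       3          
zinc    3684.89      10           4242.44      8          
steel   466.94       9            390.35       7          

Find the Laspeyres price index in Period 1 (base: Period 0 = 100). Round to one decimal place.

Laspeyres price index uses base-period quantities as weights.
ΣP(Period 1)·Q(Period 0) = 274.00×3 + 4242.44×10 + 390.35×9 = 822 + 42424.4 + 3513.15 = 46759.55
ΣP(Period 0)·Q(Period 0) = 318.33×3 + 3684.89×10 + 466.94×9 = 954.99 + 36848.9 + 4202.46 = 42006.35
Index = 46759.55 / 42006.35 × 100 = 111.3154

111.3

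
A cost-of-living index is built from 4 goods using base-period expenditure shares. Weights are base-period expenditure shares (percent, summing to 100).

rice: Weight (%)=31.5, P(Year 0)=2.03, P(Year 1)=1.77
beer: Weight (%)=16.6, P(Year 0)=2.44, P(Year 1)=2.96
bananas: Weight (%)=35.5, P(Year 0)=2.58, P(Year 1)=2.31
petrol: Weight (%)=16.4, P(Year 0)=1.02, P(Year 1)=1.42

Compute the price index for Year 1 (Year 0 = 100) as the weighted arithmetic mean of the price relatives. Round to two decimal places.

rice: 31.5 × (1.77/2.03) = 31.5 × 0.871921 = 27.4655
beer: 16.6 × (2.96/2.44) = 16.6 × 1.213115 = 20.1377
bananas: 35.5 × (2.31/2.58) = 35.5 × 0.895349 = 31.7849
petrol: 16.4 × (1.42/1.02) = 16.4 × 1.392157 = 22.8314
Index = Σ wᵢ·(p₁ᵢ/p₀ᵢ) = 27.4655 + 20.1377 + 31.7849 + 22.8314 = 102.2195

102.22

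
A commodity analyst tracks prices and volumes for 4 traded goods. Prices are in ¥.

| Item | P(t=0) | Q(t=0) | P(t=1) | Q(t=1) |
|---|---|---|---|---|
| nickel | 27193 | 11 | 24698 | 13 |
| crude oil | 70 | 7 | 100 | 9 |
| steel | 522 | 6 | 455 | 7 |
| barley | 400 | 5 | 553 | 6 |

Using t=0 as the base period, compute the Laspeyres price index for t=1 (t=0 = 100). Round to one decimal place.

91.2

Laspeyres price index uses base-period quantities as weights.
ΣP(t=1)·Q(t=0) = 24698×11 + 100×7 + 455×6 + 553×5 = 271678 + 700 + 2730 + 2765 = 277873
ΣP(t=0)·Q(t=0) = 27193×11 + 70×7 + 522×6 + 400×5 = 299123 + 490 + 3132 + 2000 = 304745
Index = 277873 / 304745 × 100 = 91.1821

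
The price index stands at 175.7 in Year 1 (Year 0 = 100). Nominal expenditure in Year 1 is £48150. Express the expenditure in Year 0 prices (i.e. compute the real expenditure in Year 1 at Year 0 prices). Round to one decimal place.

27404.7

Real = Nominal ÷ (Index/100) = 48150 ÷ (175.7/100)
     = 48150 ÷ 1.757 = 27404.6670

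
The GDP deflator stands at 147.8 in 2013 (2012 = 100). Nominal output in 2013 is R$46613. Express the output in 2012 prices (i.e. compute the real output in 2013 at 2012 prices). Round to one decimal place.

Real = Nominal ÷ (Index/100) = 46613 ÷ (147.8/100)
     = 46613 ÷ 1.478 = 31537.8890

31537.9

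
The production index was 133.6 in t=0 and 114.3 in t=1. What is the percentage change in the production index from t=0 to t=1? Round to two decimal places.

-14.45%

Change = (114.3 − 133.6) / 133.6 × 100
       = -19.3 / 133.6 × 100 = -14.4461%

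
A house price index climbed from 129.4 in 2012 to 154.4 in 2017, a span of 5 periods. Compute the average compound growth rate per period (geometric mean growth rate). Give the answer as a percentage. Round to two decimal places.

Growth factor = (154.4/129.4)^(1/5) = (1.193199)^(1/5) = 1.035959
Growth rate = 1.035959 − 1 = 0.035959 = 3.5959%

3.60%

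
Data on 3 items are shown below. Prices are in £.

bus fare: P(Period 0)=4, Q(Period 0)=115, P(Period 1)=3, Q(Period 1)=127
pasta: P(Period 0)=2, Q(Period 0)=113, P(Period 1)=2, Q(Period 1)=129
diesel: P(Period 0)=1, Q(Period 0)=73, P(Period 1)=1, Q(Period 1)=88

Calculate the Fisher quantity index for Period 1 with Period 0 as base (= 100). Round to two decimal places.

112.70

Laspeyres component (base-period weights):
ΣP(Period 0)Q(Period 1) = 4×127 + 2×129 + 1×88 = 508 + 258 + 88 = 854
ΣP(Period 0)Q(Period 0) = 4×115 + 2×113 + 1×73 = 460 + 226 + 73 = 759
L = 854 / 759 × 100 = 112.5165
Paasche component (current-period weights):
ΣP(Period 1)Q(Period 1) = 3×127 + 2×129 + 1×88 = 381 + 258 + 88 = 727
ΣP(Period 1)Q(Period 0) = 3×115 + 2×113 + 1×73 = 345 + 226 + 73 = 644
P = 727 / 644 × 100 = 112.8882
Fisher = √(L × P) = √(112.5165 × 112.8882) = 112.7022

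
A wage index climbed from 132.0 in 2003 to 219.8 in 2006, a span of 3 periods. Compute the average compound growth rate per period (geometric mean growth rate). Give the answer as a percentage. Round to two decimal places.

Growth factor = (219.8/132.0)^(1/3) = (1.665152)^(1/3) = 1.185272
Growth rate = 1.185272 − 1 = 0.185272 = 18.5272%

18.53%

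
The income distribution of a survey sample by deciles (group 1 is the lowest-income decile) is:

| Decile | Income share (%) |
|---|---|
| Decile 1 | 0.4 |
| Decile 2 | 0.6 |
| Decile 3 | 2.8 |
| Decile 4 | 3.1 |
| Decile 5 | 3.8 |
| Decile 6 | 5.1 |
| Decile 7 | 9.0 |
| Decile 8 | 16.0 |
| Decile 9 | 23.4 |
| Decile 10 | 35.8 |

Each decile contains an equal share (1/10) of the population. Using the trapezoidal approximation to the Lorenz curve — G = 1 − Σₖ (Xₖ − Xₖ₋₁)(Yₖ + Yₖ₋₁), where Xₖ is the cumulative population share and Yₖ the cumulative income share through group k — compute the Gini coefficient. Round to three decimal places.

Cumulative income shares Yₖ: 0.0040, 0.0100, 0.0380, 0.0690, 0.1070, 0.1580, 0.2480, 0.4080, 0.6420, 1.0000
Σ (Xₖ−Xₖ₋₁)(Yₖ+Yₖ₋₁) = (1/10)(0.0040+0.0000) + (1/10)(0.0100+0.0040) + (1/10)(0.0380+0.0100) + (1/10)(0.0690+0.0380) + (1/10)(0.1070+0.0690) + (1/10)(0.1580+0.1070) + (1/10)(0.2480+0.1580) + (1/10)(0.4080+0.2480) + (1/10)(0.6420+0.4080) + (1/10)(1.0000+0.6420)
  = 0.0004 + 0.0014 + 0.0048 + 0.0107 + 0.0176 + 0.0265 + 0.0406 + 0.0656 + 0.1050 + 0.1642 = 0.4368
G = 1 − 0.4368 = 0.5632

0.563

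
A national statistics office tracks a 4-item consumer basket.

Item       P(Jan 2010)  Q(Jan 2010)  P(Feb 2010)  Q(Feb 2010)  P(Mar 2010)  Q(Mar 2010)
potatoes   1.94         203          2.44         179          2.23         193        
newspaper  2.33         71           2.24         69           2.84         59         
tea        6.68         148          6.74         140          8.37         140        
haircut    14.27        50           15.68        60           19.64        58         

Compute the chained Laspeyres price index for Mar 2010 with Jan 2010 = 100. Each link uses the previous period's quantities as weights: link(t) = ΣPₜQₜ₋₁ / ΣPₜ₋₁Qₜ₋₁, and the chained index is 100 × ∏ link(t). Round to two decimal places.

Link Jan 2010→Feb 2010:
ΣP(Feb 2010)Q(Jan 2010) = 2.44×203 + 2.24×71 + 6.74×148 + 15.68×50 = 495.32 + 159.04 + 997.52 + 784 = 2435.88
ΣP(Jan 2010)Q(Jan 2010) = 1.94×203 + 2.33×71 + 6.68×148 + 14.27×50 = 393.82 + 165.43 + 988.64 + 713.5 = 2261.39
link = 2435.88/2261.39 = 1.077161
Link Feb 2010→Mar 2010:
ΣP(Mar 2010)Q(Feb 2010) = 2.23×179 + 2.84×69 + 8.37×140 + 19.64×60 = 399.17 + 195.96 + 1171.8 + 1178.4 = 2945.33
ΣP(Feb 2010)Q(Feb 2010) = 2.44×179 + 2.24×69 + 6.74×140 + 15.68×60 = 436.76 + 154.56 + 943.6 + 940.8 = 2475.72
link = 2945.33/2475.72 = 1.189686
Chained index = 100 × 1.077161 × 1.189686 = 128.1483

128.15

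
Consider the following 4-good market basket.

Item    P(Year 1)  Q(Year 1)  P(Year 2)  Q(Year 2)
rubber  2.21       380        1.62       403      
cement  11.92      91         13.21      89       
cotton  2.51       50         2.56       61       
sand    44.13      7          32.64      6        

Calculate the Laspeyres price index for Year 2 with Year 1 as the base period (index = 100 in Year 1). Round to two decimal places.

Laspeyres price index uses base-period quantities as weights.
ΣP(Year 2)·Q(Year 1) = 1.62×380 + 13.21×91 + 2.56×50 + 32.64×7 = 615.6 + 1202.11 + 128 + 228.48 = 2174.19
ΣP(Year 1)·Q(Year 1) = 2.21×380 + 11.92×91 + 2.51×50 + 44.13×7 = 839.8 + 1084.72 + 125.5 + 308.91 = 2358.93
Index = 2174.19 / 2358.93 × 100 = 92.1685

92.17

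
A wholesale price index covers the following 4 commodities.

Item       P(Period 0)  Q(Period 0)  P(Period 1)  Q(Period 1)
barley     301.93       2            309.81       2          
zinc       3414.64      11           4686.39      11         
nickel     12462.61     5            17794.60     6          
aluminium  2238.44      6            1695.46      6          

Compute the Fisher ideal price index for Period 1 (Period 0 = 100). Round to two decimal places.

133.33

Laspeyres component (base-period weights):
ΣP(Period 1)Q(Period 0) = 309.81×2 + 4686.39×11 + 17794.60×5 + 1695.46×6 = 619.62 + 51550.29 + 88973 + 10172.76 = 151315.67
ΣP(Period 0)Q(Period 0) = 301.93×2 + 3414.64×11 + 12462.61×5 + 2238.44×6 = 603.86 + 37561.04 + 62313.05 + 13430.64 = 113908.59
L = 151315.67 / 113908.59 × 100 = 132.8396
Paasche component (current-period weights):
ΣP(Period 1)Q(Period 1) = 309.81×2 + 4686.39×11 + 17794.60×6 + 1695.46×6 = 619.62 + 51550.29 + 106767.6 + 10172.76 = 169110.27
ΣP(Period 0)Q(Period 1) = 301.93×2 + 3414.64×11 + 12462.61×6 + 2238.44×6 = 603.86 + 37561.04 + 74775.66 + 13430.64 = 126371.2
P = 169110.27 / 126371.2 × 100 = 133.8203
Fisher = √(L × P) = √(132.8396 × 133.8203) = 133.3290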